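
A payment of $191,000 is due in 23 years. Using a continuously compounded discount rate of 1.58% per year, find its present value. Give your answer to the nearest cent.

$132,803.88

P = A·e^(−rt) = 191,000·e^(−0.3634).
e^(−0.3634) ≈ 0.695308254565, so P ≈ 132,803.8766.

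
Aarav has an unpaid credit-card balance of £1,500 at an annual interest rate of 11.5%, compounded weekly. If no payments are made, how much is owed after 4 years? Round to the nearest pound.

£2,375

Periodic rate = 11.5%/52 = 0.00221154; periods = 52·4 = 208.
A = 1,500·(1 + 0.115/52)^208 ≈ 1,500·1.58326963 ≈ 2,374.9044.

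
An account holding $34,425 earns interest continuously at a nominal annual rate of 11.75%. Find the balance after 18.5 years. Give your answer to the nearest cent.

$302,636.69

A = P·e^(rt) = 34,425·e^(0.1175·18.5) = 34,425·e^2.17375.
e^2.17375 ≈ 8.79118926463, so A ≈ 302,636.6904.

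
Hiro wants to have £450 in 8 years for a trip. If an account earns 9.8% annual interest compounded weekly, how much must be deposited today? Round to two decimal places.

£205.61

Periodic rate = 9.8%/52 = 0.00188462; 416 periods.
P = 450/(1 + 0.098/52)^416 ≈ 450/2.18860019 ≈ 205.6109.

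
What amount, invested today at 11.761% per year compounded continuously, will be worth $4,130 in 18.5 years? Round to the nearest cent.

P = A·e^(−rt) = 4,130·e^(−2.175785).
e^(−2.175785) ≈ 0.1135190063, so P ≈ 468.8335.

$468.83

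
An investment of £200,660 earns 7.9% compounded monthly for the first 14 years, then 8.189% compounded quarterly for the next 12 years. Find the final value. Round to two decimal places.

£1,598,376.18

After 14 years at 7.9%: 200,660 × 3.01131035014 ≈ 604,249.5349.
Then 12 years at 8.189%: 604,249.5349 × 2.645225338543 ≈ 1,598,376.1804.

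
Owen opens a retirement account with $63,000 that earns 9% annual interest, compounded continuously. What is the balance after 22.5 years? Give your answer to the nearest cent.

$477,294.99

A = P·e^(rt) = 63,000·e^(0.09·22.5) = 63,000·e^2.025.
e^2.025 ≈ 7.57611094464, so A ≈ 477,294.9895.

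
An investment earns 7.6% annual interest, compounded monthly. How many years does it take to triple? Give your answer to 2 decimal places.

14.50 years

(1 + 0.00633333)^(12t) = 3.
12t = ln 3 / ln(1 + 0.00633333) ≈ 1.0986/0.00631336 ≈ 174.0138.
t ≈ 14.5012.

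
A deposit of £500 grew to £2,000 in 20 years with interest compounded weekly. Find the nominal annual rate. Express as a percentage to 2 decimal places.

6.94%

The 1040-period growth factor is 2,000/500 = 4.
r/52 = 4^(1/1040) − 1 ≈ 0.00133386, so r ≈ 52·0.00133386 = 6.93609%.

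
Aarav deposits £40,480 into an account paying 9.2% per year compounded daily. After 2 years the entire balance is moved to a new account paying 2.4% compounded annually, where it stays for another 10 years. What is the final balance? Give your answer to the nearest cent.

Phase 1: 40,480·(1 + 0.092/365)^730 ≈ 48,656.4724.
Phase 2: 48,656.4724·(1 + 0.024)^10 ≈ 61,679.4064.

£61,679.41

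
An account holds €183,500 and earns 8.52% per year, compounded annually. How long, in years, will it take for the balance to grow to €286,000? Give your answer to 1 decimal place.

5.4 years

We need (1 + 0.0852)^t = 1.5586, so t = ln 1.5586 / ln 1.0852 ≈ 5.4275.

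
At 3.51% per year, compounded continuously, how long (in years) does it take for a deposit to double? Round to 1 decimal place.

e^(0.0351t) = 2, so 0.0351t = ln 2 ≈ 0.69315.
t ≈ 0.69315/0.0351 ≈ 19.7478.

19.7 years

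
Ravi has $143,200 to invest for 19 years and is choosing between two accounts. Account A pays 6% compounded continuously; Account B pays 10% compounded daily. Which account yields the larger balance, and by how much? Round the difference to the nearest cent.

Account B, by $509,417.74

Account A growth factor: e^(0.06·19) = e^1.14 ≈ 3.12676836519; balance ≈ 447,753.2299.
Account B growth factor: (1 + 0.1/365)^6935 ≈ 6.6841548221; balance ≈ 957,170.9705.
Account B is larger by 509,417.7406.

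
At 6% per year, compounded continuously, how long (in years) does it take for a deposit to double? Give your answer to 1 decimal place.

11.6 years

e^(0.06t) = 2, so 0.06t = ln 2 ≈ 0.69315.
t ≈ 0.69315/0.06 ≈ 11.5525.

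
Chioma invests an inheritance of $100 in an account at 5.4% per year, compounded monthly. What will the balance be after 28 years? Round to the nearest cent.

Growth factor = (1 + 0.0045)^336 ≈ 4.52043474.
A ≈ 100 × 4.52043474 ≈ 452.0435.

$452.04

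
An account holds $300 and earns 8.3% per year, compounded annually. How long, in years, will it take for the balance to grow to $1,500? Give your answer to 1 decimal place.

20.2 years

We need (1 + 0.083)^t = 5, so t = ln 5 / ln 1.083 ≈ 20.1848.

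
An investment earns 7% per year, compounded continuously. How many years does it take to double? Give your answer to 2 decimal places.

9.90 years

e^(0.07t) = 2, so 0.07t = ln 2 ≈ 0.69315.
t ≈ 0.69315/0.07 ≈ 9.9021.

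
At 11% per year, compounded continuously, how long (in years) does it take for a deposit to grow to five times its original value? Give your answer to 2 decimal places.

e^(0.11t) = 5, so 0.11t = ln 5 ≈ 1.6094.
t ≈ 1.6094/0.11 ≈ 14.6313.

14.63 years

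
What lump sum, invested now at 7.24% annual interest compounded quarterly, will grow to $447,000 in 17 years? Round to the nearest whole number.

$131,995

Periodic rate = 7.24%/4 = 0.0181; 68 periods.
P = 447,000/(1 + 0.0181)^68 ≈ 447,000/3.38648960087 ≈ 131,995.0901.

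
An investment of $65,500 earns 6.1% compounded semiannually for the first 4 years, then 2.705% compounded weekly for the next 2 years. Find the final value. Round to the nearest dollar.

$87,925

After 4 years at 6.1%: 65,500 × 1.2716979433 ≈ 83,296.2153.
Then 2 years at 2.705%: 83,296.2153 × 1.0555753077 ≈ 87,925.4281.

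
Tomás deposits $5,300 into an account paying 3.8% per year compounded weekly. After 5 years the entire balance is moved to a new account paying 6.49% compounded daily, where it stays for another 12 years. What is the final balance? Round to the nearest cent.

$13,962.40

Phase 1: 5,300·(1 + 0.038/52)^260 ≈ 6,408.5782.
Phase 2: 6,408.5782·(1 + 0.0649/365)^4380 ≈ 13,962.4028.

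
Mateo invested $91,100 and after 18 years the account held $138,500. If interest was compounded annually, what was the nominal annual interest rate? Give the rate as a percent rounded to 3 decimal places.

(1 + r)^18 = 138,500/91,100 = 1.52031.
1 + r = 1.52031^(1/18) ≈ 1.023546, so r ≈ 0.0235458.
r ≈ 2.35458%.

2.355%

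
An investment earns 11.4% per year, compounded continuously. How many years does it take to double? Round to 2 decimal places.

6.08 years

e^(0.114t) = 2, so 0.114t = ln 2 ≈ 0.69315.
t ≈ 0.69315/0.114 ≈ 6.0802.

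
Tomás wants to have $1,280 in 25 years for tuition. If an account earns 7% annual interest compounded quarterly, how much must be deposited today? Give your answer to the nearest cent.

$225.82

Growth factor = (1 + 0.0175)^100 ≈ 5.668155938.
P = 1,280/5.668155938 ≈ 225.8230.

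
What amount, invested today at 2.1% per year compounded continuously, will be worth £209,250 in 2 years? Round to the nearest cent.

P = A·e^(−rt) = 209,250·e^(−0.042).
e^(−0.042) ≈ 0.958869780572, so P ≈ 200,643.5016.

£200,643.50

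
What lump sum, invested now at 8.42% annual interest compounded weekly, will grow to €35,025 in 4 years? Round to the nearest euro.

Growth factor = (1 + 0.0842/52)^208 ≈ 1.4000775326.
P = 35,025/1.4000775326 ≈ 25,016.4717.

€25,016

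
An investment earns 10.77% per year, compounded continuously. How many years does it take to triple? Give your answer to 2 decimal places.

e^(0.1077t) = 3, so 0.1077t = ln 3 ≈ 1.0986.
t ≈ 1.0986/0.1077 ≈ 10.2007.

10.20 years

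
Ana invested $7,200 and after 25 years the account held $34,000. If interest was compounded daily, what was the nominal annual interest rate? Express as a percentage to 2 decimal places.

6.21%

(1 + r/365)^9125 = 34,000/7,200 = 4.72222.
1 + r/365 = 4.72222^(1/9125) ≈ 1.00017, so r/365 ≈ 0.000170127.
r ≈ 365·0.000170127 = 6.20965%.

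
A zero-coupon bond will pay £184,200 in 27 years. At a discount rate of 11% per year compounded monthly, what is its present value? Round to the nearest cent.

£9,578.80

Periodic rate = 11%/12 = 0.00916667; 324 periods.
P = 184,200/(1 + 0.11/12)^324 ≈ 184,200/19.2299723117 ≈ 9,578.7969.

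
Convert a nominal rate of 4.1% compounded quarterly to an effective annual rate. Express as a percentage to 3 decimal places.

4.163%

EAR = (1 + 4.1%/4)^4 − 1 = (1 + 0.01025)^4 − 1.
(1 + 0.01025)^4 ≈ 1.041635, so EAR ≈ 4.16347%.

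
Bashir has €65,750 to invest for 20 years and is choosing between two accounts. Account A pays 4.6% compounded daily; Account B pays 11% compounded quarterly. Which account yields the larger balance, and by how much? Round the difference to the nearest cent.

Account A growth factor: (1 + 0.046/365)^7300 ≈ 2.50914493628; balance ≈ 164,976.2796.
Account B growth factor: (1 + 0.0275)^80 ≈ 8.76085401997; balance ≈ 576,026.1518.
Account B is larger by 411,049.8723.

Account B, by €411,049.87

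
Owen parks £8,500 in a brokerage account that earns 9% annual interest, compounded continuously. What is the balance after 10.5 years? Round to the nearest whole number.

£21,869

A = P·e^(rt) = 8,500·e^(0.09·10.5) = 8,500·e^0.945.
e^0.945 ≈ 2.5728133786, so A ≈ 21,868.9137.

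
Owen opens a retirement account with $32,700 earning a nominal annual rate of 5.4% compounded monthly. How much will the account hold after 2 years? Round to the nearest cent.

$36,420.54

Periodic rate = 5.4%/12 = 0.0045; periods = 12·2 = 24.
A = 32,700·(1 + 0.0045)^24 ≈ 32,700·1.1137778739 ≈ 36,420.5365.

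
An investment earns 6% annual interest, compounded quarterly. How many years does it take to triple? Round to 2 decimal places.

(1 + 0.015)^(4t) = 3.
4t = ln 3 / ln(1 + 0.015) ≈ 1.0986/0.0148886 ≈ 73.7888.
t ≈ 18.4472.

18.45 years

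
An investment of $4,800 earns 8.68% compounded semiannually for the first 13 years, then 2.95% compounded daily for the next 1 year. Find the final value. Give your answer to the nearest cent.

$14,920.18

After 13 years at 8.68%: 4,800 × 3.018016724 ≈ 14,486.4803.
Then 1 years at 2.95%: 14,486.4803 × 1.0299382077 ≈ 14,920.1795.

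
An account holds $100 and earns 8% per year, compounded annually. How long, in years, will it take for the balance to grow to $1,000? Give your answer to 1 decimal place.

(1 + 0.08)^t = 1,000/100 = 10.
t·ln(1 + 0.08) = ln(10); t = 2.3026/0.076961 ≈ 29.9188.

29.9 years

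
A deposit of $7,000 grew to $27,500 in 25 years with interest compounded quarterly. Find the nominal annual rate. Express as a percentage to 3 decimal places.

(1 + r/4)^100 = 27,500/7,000 = 3.92857.
1 + r/4 = 3.92857^(1/100) ≈ 1.013777, so r/4 ≈ 0.0137768.
r ≈ 4·0.0137768 = 5.51072%.

5.511%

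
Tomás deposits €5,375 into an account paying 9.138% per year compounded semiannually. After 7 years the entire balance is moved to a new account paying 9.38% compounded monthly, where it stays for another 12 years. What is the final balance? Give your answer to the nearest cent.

€30,829.11

Phase 1: 5,375·(1 + 0.04569)^14 ≈ 10,046.6168.
Phase 2: 10,046.6168·(1 + 0.0938/12)^144 ≈ 30,829.1142.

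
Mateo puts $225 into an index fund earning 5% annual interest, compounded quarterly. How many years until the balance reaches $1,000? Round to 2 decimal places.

30.02 years

We need (1 + 0.0125)^(4t) = 4.4444, so 4t = ln 4.4444 / ln 1.0125 ≈ 120.0767.
t ≈ 120.0767/4 = 30.0192 years.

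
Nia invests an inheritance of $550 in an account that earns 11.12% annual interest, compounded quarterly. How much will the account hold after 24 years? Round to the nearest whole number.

$7,649

Growth factor = (1 + 0.0278)^96 ≈ 13.90678952.
A ≈ 550 × 13.90678952 ≈ 7,648.7342.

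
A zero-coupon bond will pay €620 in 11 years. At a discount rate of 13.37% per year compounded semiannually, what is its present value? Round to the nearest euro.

Periodic rate = 13.37%/2 = 0.06685; 22 periods.
P = 620/(1 + 0.06685)^22 ≈ 620/4.15215879 ≈ 149.3199.

€149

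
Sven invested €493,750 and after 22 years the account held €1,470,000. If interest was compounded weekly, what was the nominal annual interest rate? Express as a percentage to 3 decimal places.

4.961%

The 1144-period growth factor is 1,470,000/493,750 = 2.97722.
r/52 = 2.97722^(1/1144) − 1 ≈ 0.000954116, so r ≈ 52·0.000954116 = 4.96140%.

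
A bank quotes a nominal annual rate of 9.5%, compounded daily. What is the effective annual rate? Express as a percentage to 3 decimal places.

9.965%

One year is 365 periods at 0.000260274 each: (1 + 0.000260274)^365 ≈ 1.099645.
EAR = 1.099645 − 1 ≈ 9.96453%.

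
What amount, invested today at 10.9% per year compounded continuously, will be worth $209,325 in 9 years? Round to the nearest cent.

P = A·e^(−rt) = 209,325·e^(−0.981).
e^(−0.981) ≈ 0.374935975346, so P ≈ 78,483.4730.

$78,483.47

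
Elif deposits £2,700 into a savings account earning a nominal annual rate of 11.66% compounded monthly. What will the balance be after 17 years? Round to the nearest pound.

Periodic rate = 11.66%/12 = 0.00971667; periods = 12·17 = 204.
A = 2,700·(1 + 0.1166/12)^204 ≈ 2,700·7.1895727185 ≈ 19,411.8463.

£19,412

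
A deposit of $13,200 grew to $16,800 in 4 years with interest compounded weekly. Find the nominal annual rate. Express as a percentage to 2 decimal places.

6.03%

The 208-period growth factor is 16,800/13,200 = 1.27273.
r/52 = 1.27273^(1/208) − 1 ≈ 0.00116011, so r ≈ 52·0.00116011 = 6.03255%.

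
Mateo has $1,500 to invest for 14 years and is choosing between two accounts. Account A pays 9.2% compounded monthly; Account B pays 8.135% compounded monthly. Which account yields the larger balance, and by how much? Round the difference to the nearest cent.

Account A, by $744.62

Account A growth factor: (1 + 0.092/12)^168 ≈ 3.607762441; balance ≈ 5,411.6437.
Account B growth factor: (1 + 0.08135/12)^168 ≈ 3.111350767; balance ≈ 4,667.0262.
Account A is larger by 744.6175.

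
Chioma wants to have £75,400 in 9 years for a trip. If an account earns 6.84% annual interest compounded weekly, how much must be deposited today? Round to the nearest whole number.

Periodic rate = 6.84%/52 = 0.00131538; 468 periods.
P = 75,400/(1 + 0.0684/52)^468 ≈ 75,400/1.8500182045 ≈ 40,756.3557.

£40,756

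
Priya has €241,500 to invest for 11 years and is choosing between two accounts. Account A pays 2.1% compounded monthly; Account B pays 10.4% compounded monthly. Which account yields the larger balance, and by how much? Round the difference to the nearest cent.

A: (1 + 0.00175)^132 ≈ 1.25960491278, so 241,500 × 1.25960491278 ≈ 304,194.5864.
B: (1 + 0.104/12)^132 ≈ 3.12386533403, so 241,500 × 3.12386533403 ≈ 754,413.4782.
Difference ≈ 450,218.8917 in favor of B.

Account B, by €450,218.89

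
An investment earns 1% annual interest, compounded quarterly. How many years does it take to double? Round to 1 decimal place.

69.4 years

(1 + 0.0025)^(4t) = 2.
4t = ln 2 / ln(1 + 0.0025) ≈ 0.69315/0.00249688 ≈ 277.6053.
t ≈ 69.4013.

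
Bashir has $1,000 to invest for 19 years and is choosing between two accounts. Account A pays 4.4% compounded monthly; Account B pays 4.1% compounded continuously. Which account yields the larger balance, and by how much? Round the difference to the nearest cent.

Account A, by $124.30

A: (1 + 0.044/12)^228 ≈ 2.303595284, so 1,000 × 2.303595284 ≈ 2,303.5953.
B: e^(0.041·19) = e^0.779 ≈ 2.179291884, so 1,000 × 2.179291884 ≈ 2,179.2919.
Difference ≈ 124.3034 in favor of A.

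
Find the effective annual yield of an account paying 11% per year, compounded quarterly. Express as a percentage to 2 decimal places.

11.46%

EAR = (1 + 11%/4)^4 − 1 = (1 + 0.0275)^4 − 1.
(1 + 0.0275)^4 ≈ 1.114621, so EAR ≈ 11.46213%.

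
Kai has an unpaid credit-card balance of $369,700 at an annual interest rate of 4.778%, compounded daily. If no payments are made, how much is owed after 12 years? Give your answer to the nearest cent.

$655,903.94

Periodic rate = 4.778%/365 = 0.000130904; periods = 365·12 = 4380.
A = 369,700·(1 + 0.04778/365)^4380 ≈ 369,700·1.77415184635 ≈ 655,903.9376.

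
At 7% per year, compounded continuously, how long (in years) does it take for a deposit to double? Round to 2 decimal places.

e^(0.07t) = 2, so 0.07t = ln 2 ≈ 0.69315.
t ≈ 0.69315/0.07 ≈ 9.9021.

9.90 years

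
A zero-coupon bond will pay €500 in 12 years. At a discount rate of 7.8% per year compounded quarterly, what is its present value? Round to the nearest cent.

€197.87

Growth factor = (1 + 0.0195)^48 ≈ 2.52689412.
P = 500/2.52689412 ≈ 197.8714.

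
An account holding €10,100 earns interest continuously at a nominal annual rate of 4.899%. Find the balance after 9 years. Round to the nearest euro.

A = P·e^(rt) = 10,100·e^(0.04899·9) = 10,100·e^0.44091.
e^0.44091 ≈ 1.5541208252, so A ≈ 15,696.6203.

€15,697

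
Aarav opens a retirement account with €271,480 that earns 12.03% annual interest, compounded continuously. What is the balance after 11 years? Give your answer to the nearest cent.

€1,019,623.25

A = P·e^(rt) = 271,480·e^(0.1203·11) = 271,480·e^1.3233.
e^1.3233 ≈ 3.755795073175, so A ≈ 1,019,623.2465.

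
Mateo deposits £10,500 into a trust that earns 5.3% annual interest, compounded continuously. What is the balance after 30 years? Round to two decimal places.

£51,489.36

A = P·e^(rt) = 10,500·e^(0.053·30) = 10,500·e^1.59.
e^1.59 ≈ 4.9037489283, so A ≈ 51,489.3637.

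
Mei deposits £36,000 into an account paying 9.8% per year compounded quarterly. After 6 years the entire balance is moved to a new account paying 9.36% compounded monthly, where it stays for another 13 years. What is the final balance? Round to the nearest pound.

£216,266

After 6 years at 9.8%: 36,000 × 1.78766898597 ≈ 64,356.0835.
Then 13 years at 9.36%: 64,356.0835 × 3.36046384394 ≈ 216,266.2917.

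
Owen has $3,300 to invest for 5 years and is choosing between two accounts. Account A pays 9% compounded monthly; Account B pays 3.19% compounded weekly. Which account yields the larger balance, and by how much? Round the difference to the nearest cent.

Account A, by $1,296.29

A: (1 + 0.0075)^60 ≈ 1.565681027, so 3,300 × 1.565681027 ≈ 5,166.7474.
B: (1 + 0.0319/52)^260 ≈ 1.172866903, so 3,300 × 1.172866903 ≈ 3,870.4608.
Difference ≈ 1,296.2866 in favor of A.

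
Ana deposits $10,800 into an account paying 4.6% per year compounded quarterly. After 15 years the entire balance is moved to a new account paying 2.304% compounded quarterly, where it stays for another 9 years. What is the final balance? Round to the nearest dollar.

$26,374

After 15 years at 4.6%: 10,800 × 1.9858810261 ≈ 21,447.5151.
Then 9 years at 2.304%: 21,447.5151 × 1.2296936663 ≈ 26,373.8735.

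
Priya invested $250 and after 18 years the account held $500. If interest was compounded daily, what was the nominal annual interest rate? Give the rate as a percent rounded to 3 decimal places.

3.851%

(1 + r/365)^6570 = 500/250 = 2.
1 + r/365 = 2^(1/6570) ≈ 1.000106, so r/365 ≈ 0.000105507.
r ≈ 365·0.000105507 = 3.85102%.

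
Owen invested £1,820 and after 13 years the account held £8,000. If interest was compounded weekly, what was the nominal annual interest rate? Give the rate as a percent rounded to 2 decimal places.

11.40%

The 676-period growth factor is 8,000/1,820 = 4.3956.
r/52 = 4.3956^(1/676) − 1 ≈ 0.00219264, so r ≈ 52·0.00219264 = 11.40175%.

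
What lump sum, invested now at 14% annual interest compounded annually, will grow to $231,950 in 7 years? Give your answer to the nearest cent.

Annual rate = 14% = 0.14; 7 periods.
P = 231,950/(1 + 0.14)^7 ≈ 231,950/2.50226879129 ≈ 92,695.8770.

$92,695.88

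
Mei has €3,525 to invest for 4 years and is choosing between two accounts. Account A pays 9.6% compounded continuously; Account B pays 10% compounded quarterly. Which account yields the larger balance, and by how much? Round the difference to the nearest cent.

Account B, by €57.67

A: e^(0.096·4) = e^0.384 ≈ 1.468145442, so 3,525 × 1.468145442 ≈ 5,175.2127.
B: (1 + 0.025)^16 ≈ 1.484505621, so 3,525 × 1.484505621 ≈ 5,232.8823.
Difference ≈ 57.6696 in favor of B.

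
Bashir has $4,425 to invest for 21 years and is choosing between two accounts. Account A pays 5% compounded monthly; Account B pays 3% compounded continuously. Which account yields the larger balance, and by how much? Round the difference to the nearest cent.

Account A growth factor: (1 + 0.05/12)^252 ≈ 2.8514241108; balance ≈ 12,617.5517.
Account B growth factor: e^(0.03·21) = e^0.63 ≈ 1.877610579; balance ≈ 8,308.4268.
Account A is larger by 4,309.1249.

Account A, by $4,309.12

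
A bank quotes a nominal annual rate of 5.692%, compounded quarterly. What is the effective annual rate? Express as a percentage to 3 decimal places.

5.815%

EAR = (1 + 5.692%/4)^4 − 1 = (1 + 0.01423)^4 − 1.
(1 + 0.01423)^4 ≈ 1.058147, so EAR ≈ 5.81465%.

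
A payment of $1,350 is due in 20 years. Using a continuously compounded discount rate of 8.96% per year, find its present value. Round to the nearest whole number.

$225

P = A·e^(−rt) = 1,350·e^(−1.792).
e^(−1.792) ≈ 0.166626583, so P ≈ 224.9459.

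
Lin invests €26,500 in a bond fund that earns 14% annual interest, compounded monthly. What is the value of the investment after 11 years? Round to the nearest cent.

€122,514.66

Growth factor = (1 + 0.14/12)^132 ≈ 4.62319456913.
A ≈ 26,500 × 4.62319456913 ≈ 122,514.6561.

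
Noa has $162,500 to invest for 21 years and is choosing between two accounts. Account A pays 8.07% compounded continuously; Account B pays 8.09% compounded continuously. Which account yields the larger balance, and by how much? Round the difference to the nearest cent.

Account A growth factor: e^(0.0807·21) = e^1.6947 ≈ 5.4450122165; balance ≈ 884,814.4852.
Account B growth factor: e^(0.0809·21) = e^1.6989 ≈ 5.46792936012; balance ≈ 888,538.5210.
Account B is larger by 3,724.0358.

Account B, by $3,724.04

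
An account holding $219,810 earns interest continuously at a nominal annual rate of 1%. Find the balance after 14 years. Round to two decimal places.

$252,841.68

A = P·e^(rt) = 219,810·e^(0.01·14) = 219,810·e^0.14.
e^0.14 ≈ 1.15027379886, so A ≈ 252,841.6837.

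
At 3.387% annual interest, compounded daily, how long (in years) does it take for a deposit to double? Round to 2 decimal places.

(1 + 0.0000927945)^(365t) = 2.
365t = ln 2 / ln(1 + 0.0000927945) ≈ 0.69315/9.27902e-05 ≈ 7470.0460.
t ≈ 20.4659.

20.47 years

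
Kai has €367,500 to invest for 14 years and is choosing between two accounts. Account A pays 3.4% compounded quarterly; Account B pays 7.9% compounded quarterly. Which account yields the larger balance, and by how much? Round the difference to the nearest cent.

A: (1 + 0.0085)^56 ≈ 1.60638833848, so 367,500 × 1.60638833848 ≈ 590,347.7144.
B: (1 + 0.01975)^56 ≈ 2.989840244583, so 367,500 × 2.989840244583 ≈ 1,098,766.2899.
Difference ≈ 508,418.5755 in favor of B.

Account B, by €508,418.58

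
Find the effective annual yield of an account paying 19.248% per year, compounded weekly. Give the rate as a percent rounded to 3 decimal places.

One year is 52 periods at 0.00370154 each: (1 + 0.00370154)^52 ≈ 1.211822.
EAR = 1.211822 − 1 ≈ 21.18215%.

21.182%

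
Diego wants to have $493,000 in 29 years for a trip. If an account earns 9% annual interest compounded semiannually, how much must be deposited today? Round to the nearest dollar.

$38,380

Growth factor = (1 + 0.045)^58 ≈ 12.8453175787.
P = 493,000/12.8453175787 ≈ 38,379.7440.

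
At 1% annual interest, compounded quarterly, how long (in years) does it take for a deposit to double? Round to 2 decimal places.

(1 + 0.0025)^(4t) = 2.
4t = ln 2 / ln(1 + 0.0025) ≈ 0.69315/0.00249688 ≈ 277.6053.
t ≈ 69.4013.

69.40 years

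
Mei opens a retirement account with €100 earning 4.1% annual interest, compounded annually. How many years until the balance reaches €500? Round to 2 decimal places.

40.05 years

We need (1 + 0.041)^t = 5, so t = ln 5 / ln 1.041 ≈ 40.0539.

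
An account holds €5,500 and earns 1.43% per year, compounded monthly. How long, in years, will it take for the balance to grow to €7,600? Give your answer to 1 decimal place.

(1 + 0.00119167)^(12t) = 7,600/5,500 = 1.3818.
12t·ln(1 + 0.00119167) = ln(1.3818); 12t = 0.3234/0.00119096 ≈ 271.5464.
t ≈ 22.6289 years.

22.6 years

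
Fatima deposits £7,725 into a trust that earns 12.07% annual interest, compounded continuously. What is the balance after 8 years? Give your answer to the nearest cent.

A = P·e^(rt) = 7,725·e^(0.1207·8) = 7,725·e^0.9656.
e^0.9656 ≈ 2.6263630016, so A ≈ 20,288.6542.

£20,288.65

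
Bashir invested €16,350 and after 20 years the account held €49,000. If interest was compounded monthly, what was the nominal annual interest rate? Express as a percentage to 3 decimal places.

The 240-period growth factor is 49,000/16,350 = 2.99694.
r/12 = 2.99694^(1/240) − 1 ≈ 0.00458378, so r ≈ 12·0.00458378 = 5.50053%.

5.501%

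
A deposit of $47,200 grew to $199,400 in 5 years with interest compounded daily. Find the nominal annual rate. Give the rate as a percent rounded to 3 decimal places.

(1 + r/365)^1825 = 199,400/47,200 = 4.22458.
1 + r/365 = 4.22458^(1/1825) ≈ 1.00079, so r/365 ≈ 0.000789856.
r ≈ 365·0.000789856 = 28.82976%.

28.830%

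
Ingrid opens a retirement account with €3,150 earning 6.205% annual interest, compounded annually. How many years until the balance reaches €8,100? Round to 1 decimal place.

15.7 years

We need (1 + 0.06205)^t = 2.5714, so t = ln 2.5714 / ln 1.06205 ≈ 15.6885.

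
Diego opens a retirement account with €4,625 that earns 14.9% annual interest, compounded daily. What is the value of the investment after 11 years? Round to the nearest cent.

Growth factor = (1 + 0.149/365)^4015 ≈ 5.1482948121.
A ≈ 4,625 × 5.1482948121 ≈ 23,810.8635.

€23,810.86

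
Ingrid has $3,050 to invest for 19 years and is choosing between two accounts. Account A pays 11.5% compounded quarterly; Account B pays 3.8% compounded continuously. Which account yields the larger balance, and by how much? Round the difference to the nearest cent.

A: (1 + 0.02875)^76 ≈ 8.6208177666, so 3,050 × 8.6208177666 ≈ 26,293.4942.
B: e^(0.038·19) = e^0.722 ≈ 2.058546189, so 3,050 × 2.058546189 ≈ 6,278.5659.
Difference ≈ 20,014.9283 in favor of A.

Account A, by $20,014.93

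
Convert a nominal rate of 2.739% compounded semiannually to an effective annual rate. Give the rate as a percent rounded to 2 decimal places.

2.76%

EAR = (1 + 2.739%/2)^2 − 1 = (1 + 0.013695)^2 − 1.
(1 + 0.013695)^2 ≈ 1.027578, so EAR ≈ 2.75776%.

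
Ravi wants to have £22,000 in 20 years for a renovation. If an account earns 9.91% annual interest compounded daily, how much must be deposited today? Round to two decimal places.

Periodic rate = 9.91%/365 = 0.000271507; 7300 periods.
P = 22,000/(1 + 0.0991/365)^7300 ≈ 22,000/7.2552909246 ≈ 3,032.2699.

£3,032.27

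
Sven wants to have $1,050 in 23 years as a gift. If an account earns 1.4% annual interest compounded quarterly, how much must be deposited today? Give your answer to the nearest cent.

$761.36

Periodic rate = 1.4%/4 = 0.0035; 92 periods.
P = 1,050/(1 + 0.0035)^92 ≈ 1,050/1.379109238 ≈ 761.3610.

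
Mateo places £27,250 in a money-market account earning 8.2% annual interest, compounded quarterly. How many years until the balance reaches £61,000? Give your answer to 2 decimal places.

(1 + 0.0205)^(4t) = 61,000/27,250 = 2.2385.
4t·ln(1 + 0.0205) = ln(2.2385); 4t = 0.80582/0.0202927 ≈ 39.7099.
t ≈ 9.9275 years.

9.93 years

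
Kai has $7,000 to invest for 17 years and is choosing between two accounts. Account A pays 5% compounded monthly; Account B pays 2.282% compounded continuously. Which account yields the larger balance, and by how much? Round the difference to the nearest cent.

A: (1 + 0.05/12)^204 ≈ 2.3355188461, so 7,000 × 2.3355188461 ≈ 16,348.6319.
B: e^(0.02282·17) = e^0.38794 ≈ 1.4739413452, so 7,000 × 1.4739413452 ≈ 10,317.5894.
Difference ≈ 6,031.0425 in favor of A.

Account A, by $6,031.04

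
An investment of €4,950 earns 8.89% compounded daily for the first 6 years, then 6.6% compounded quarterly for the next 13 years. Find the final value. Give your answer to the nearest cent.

€19,761.21

Phase 1: 4,950·(1 + 0.0889/365)^2190 ≈ 8,437.8086.
Phase 2: 8,437.8086·(1 + 0.0165)^52 ≈ 19,761.2123.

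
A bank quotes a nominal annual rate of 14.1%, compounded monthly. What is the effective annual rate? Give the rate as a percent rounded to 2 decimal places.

15.05%

One year is 12 periods at 0.01175 each: (1 + 0.01175)^12 ≈ 1.150479.
EAR = 1.150479 − 1 ≈ 15.04786%.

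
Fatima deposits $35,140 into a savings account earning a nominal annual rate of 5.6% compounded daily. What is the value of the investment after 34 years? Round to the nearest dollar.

$235,850

Periodic rate = 5.6%/365 = 0.000153425; periods = 365·34 = 12410.
A = 35,140·(1 + 0.056/365)^12410 ≈ 35,140·6.71171129288 ≈ 235,849.5348.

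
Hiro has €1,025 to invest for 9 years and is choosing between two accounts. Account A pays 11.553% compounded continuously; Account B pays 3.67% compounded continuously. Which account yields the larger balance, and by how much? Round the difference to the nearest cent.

A: e^(0.11553·9) = e^1.03977 ≈ 2.828566369, so 1,025 × 2.828566369 ≈ 2,899.2805.
B: e^(0.0367·9) = e^0.3303 ≈ 1.391385482, so 1,025 × 1.391385482 ≈ 1,426.1701.
Difference ≈ 1,473.1104 in favor of A.

Account A, by €1,473.11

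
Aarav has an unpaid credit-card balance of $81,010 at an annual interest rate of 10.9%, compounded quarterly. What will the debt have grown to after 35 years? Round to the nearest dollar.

$3,493,008

Periodic rate = 10.9%/4 = 0.02725; periods = 4·35 = 140.
A = 81,010·(1 + 0.02725)^140 ≈ 81,010·43.11823654848 ≈ 3,493,008.3428.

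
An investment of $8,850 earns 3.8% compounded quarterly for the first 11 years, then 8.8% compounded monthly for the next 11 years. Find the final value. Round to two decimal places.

After 11 years at 3.8%: 8,850 × 1.515926777 ≈ 13,415.9520.
Then 11 years at 8.8%: 13,415.9520 × 2.6233914417 ≈ 35,195.2936.

$35,195.29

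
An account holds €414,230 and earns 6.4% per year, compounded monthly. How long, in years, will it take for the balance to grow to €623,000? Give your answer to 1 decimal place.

6.4 years

We need (1 + 0.00533333)^(12t) = 1.504, so 12t = ln 1.504 / ln 1.005333 ≈ 76.7273.
t ≈ 76.7273/12 = 6.3939 years.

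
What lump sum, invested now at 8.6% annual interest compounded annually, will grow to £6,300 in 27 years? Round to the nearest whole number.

£679

Annual rate = 8.6% = 0.086; 27 periods.
P = 6,300/(1 + 0.086)^27 ≈ 6,300/9.276951409 ≈ 679.1024.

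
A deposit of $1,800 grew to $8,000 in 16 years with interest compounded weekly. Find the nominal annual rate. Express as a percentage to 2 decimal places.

The 832-period growth factor is 8,000/1,800 = 4.44444.
r/52 = 4.44444^(1/832) − 1 ≈ 0.00179446, so r ≈ 52·0.00179446 = 9.33121%.

9.33%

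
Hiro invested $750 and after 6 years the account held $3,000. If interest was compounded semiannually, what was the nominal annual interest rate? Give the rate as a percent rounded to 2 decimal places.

(1 + r/2)^12 = 3,000/750 = 4.
1 + r/2 = 4^(1/12) ≈ 1.122462, so r/2 ≈ 0.122462.
r ≈ 2·0.122462 = 24.49241%.

24.49%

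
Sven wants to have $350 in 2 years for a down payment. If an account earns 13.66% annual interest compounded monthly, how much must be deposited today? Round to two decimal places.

$266.74

Growth factor = (1 + 0.1366/12)^24 ≈ 1.31213652.
P = 350/1.31213652 ≈ 266.7405.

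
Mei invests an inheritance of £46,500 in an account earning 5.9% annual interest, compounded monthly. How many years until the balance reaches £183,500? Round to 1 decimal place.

23.3 years

We need (1 + 0.00491667)^(12t) = 3.9462, so 12t = ln 3.9462 / ln 1.004917 ≈ 279.8917.
t ≈ 279.8917/12 = 23.3243 years.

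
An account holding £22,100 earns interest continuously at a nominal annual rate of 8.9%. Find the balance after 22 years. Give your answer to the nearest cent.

A = P·e^(rt) = 22,100·e^(0.089·22) = 22,100·e^1.958.
e^1.958 ≈ 7.08514260022, so A ≈ 156,581.6515.

£156,581.65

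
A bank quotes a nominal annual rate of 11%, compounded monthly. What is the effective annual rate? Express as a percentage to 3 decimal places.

11.572%

One year is 12 periods at 0.00916667 each: (1 + 0.00916667)^12 ≈ 1.115719.
EAR = 1.115719 − 1 ≈ 11.57188%.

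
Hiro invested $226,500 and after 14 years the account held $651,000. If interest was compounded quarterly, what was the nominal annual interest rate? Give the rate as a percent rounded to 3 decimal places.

7.613%

(1 + r/4)^56 = 651,000/226,500 = 2.87417.
1 + r/4 = 2.87417^(1/56) ≈ 1.019032, so r/4 ≈ 0.0190318.
r ≈ 4·0.0190318 = 7.61271%.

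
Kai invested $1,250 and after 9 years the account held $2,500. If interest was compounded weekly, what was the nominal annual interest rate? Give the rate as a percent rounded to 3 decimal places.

7.707%

(1 + r/52)^468 = 2,500/1,250 = 2.
1 + r/52 = 2^(1/468) ≈ 1.001482, so r/52 ≈ 0.00148218.
r ≈ 52·0.00148218 = 7.70734%.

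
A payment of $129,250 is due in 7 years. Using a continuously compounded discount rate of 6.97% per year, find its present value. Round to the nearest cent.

$79,348.42

P = A·e^(−rt) = 129,250·e^(−0.4879).
e^(−0.4879) ≈ 0.613914261399, so P ≈ 79,348.4183.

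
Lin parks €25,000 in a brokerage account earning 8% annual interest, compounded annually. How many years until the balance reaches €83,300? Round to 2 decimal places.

(1 + 0.08)^t = 83,300/25,000 = 3.332.
t·ln(1 + 0.08) = ln(3.332); t = 1.2036/0.076961 ≈ 15.6387.

15.64 years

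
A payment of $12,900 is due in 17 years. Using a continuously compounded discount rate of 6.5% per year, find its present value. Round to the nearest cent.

$4,272.62

P = A·e^(−rt) = 12,900·e^(−1.105).
e^(−1.105) ≈ 0.33121088224, so P ≈ 4,272.6204.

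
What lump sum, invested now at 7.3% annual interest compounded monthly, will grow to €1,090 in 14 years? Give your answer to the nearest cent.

Periodic rate = 7.3%/12 = 0.00608333; 168 periods.
P = 1,090/(1 + 0.073/12)^168 ≈ 1,090/2.770156915 ≈ 393.4795.

€393.48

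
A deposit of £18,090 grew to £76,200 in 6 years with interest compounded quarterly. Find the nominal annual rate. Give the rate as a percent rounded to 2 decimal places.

(1 + r/4)^24 = 76,200/18,090 = 4.21227.
1 + r/4 = 4.21227^(1/24) ≈ 1.061748, so r/4 ≈ 0.0617482.
r ≈ 4·0.0617482 = 24.69926%.

24.70%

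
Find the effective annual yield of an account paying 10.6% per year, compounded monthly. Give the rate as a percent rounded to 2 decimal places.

EAR = (1 + 10.6%/12)^12 − 1 = (1 + 0.00883333)^12 − 1.
(1 + 0.00883333)^12 ≈ 1.111305, so EAR ≈ 11.13045%.

11.13%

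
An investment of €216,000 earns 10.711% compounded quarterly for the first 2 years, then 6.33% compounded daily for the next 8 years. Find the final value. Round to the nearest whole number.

After 2 years at 10.711%: 216,000 × 1.23540895917 ≈ 266,848.3352.
Then 8 years at 6.33%: 266,848.3352 × 1.65923407278 ≈ 442,763.8500.

€442,764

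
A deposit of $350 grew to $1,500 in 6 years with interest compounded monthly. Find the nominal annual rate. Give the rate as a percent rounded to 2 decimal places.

24.50%

The 72-period growth factor is 1,500/350 = 4.28571.
r/12 = 4.28571^(1/72) − 1 ≈ 0.020418, so r ≈ 12·0.020418 = 24.50157%.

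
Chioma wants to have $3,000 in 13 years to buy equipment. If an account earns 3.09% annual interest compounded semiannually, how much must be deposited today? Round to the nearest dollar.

$2,014

Periodic rate = 3.09%/2 = 0.01545; 26 periods.
P = 3,000/(1 + 0.01545)^26 ≈ 3,000/1.489780009 ≈ 2,013.7201.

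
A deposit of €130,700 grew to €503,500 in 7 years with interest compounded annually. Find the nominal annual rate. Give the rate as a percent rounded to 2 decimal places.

21.25%

(1 + r)^7 = 503,500/130,700 = 3.85233.
1 + r = 3.85233^(1/7) ≈ 1.212481, so r ≈ 0.212481.
r ≈ 21.24807%.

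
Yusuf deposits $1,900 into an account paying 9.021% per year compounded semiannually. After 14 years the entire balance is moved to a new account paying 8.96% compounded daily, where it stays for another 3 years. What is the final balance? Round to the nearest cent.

Phase 1: 1,900·(1 + 0.045105)^28 ≈ 6,534.7882.
Phase 2: 6,534.7882·(1 + 0.0896/365)^1095 ≈ 8,549.7919.

$8,549.79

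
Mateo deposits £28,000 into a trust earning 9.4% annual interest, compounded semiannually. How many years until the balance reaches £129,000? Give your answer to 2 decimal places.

16.63 years

We need (1 + 0.047)^(2t) = 4.6071, so 2t = ln 4.6071 / ln 1.047 ≈ 33.2603.
t ≈ 33.2603/2 = 16.6301 years.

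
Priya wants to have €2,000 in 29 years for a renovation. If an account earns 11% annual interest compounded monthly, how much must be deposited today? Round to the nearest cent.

€83.55

Growth factor = (1 + 0.11/12)^348 ≈ 23.938018.
P = 2,000/23.938018 ≈ 83.5491.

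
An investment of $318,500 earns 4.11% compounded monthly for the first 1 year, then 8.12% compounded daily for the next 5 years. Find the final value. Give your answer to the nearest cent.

$498,003.50

After 1 years at 4.11%: 318,500 × 1.04188312877 ≈ 331,839.7765.
Then 5 years at 8.12%: 331,839.7765 × 1.50073478697 ≈ 498,003.4963.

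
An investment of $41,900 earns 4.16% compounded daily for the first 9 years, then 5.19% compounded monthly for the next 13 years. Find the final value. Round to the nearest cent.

Phase 1: 41,900·(1 + 0.0416/365)^3285 ≈ 60,926.2729.
Phase 2: 60,926.2729·(1 + 0.004325)^156 ≈ 119,451.4064.

$119,451.41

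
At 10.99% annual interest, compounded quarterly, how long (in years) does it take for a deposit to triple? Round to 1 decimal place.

(1 + 0.027475)^(4t) = 3.
4t = ln 3 / ln(1 + 0.027475) ≈ 1.0986/0.0271043 ≈ 40.5327.
t ≈ 10.1332.

10.1 years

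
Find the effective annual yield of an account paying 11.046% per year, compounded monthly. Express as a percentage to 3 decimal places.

One year is 12 periods at 0.009205 each: (1 + 0.009205)^12 ≈ 1.116228.
EAR = 1.116228 − 1 ≈ 11.62275%.

11.623%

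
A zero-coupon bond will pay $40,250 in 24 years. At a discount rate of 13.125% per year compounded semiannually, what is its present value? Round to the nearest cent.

$1,904.38

Growth factor = (1 + 0.065625)^48 ≈ 21.135437023.
P = 40,250/21.135437023 ≈ 1,904.3846.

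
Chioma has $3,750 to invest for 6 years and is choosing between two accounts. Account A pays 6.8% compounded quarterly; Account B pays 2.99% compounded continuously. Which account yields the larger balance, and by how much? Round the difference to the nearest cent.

A: (1 + 0.017)^24 ≈ 1.498659152, so 3,750 × 1.498659152 ≈ 5,619.9718.
B: e^(0.0299·6) = e^0.1794 ≈ 1.196499248, so 3,750 × 1.196499248 ≈ 4,486.8722.
Difference ≈ 1,133.0996 in favor of A.

Account A, by $1,133.10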